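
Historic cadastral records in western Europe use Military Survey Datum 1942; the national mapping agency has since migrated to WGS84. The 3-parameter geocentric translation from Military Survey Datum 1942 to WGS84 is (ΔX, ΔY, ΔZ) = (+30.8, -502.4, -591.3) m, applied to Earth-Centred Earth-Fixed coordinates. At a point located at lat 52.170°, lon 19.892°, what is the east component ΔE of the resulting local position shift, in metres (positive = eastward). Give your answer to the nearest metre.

ΔE = -483 m

At φ = 52.170°, λ = 19.892°: sin φ = 0.789834, cos φ = 0.613321, sin λ = 0.340248, cos λ = 0.940336.
ΔE = −sin λ·ΔX + cos λ·ΔY = −(0.340248)·(30.8) + (0.940336)·(-502.4) = -482.90 m.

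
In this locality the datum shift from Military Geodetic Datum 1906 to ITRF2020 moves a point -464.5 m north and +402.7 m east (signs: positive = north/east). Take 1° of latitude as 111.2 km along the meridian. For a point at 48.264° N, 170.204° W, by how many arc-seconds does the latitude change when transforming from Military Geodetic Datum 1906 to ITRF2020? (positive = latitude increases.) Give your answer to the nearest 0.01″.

1° of latitude = 111.2 km, so Δφ = -464.5 / 111200 = -0.0041772° = -15.038″.

Δφ = -15.04″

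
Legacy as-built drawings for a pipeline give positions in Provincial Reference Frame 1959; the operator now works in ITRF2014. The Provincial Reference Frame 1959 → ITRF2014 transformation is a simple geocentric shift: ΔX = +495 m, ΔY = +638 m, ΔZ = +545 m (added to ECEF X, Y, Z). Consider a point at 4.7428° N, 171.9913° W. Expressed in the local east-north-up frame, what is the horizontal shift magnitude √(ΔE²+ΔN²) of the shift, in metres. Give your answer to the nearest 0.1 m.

816.1 m

At φ = 4.7428°, λ = -171.9913°: sin φ = 0.082683, cos φ = 0.996576, sin λ = -0.139323, cos λ = -0.990247.
ΔE = −sin λ·ΔX + cos λ·ΔY = −(-0.139323)·(495) + (-0.990247)·(638) = -562.81 m.
ΔN = −sin φ cos λ·ΔX − sin φ sin λ·ΔY + cos φ·ΔZ = −(0.082683)(-0.990247)(495) − (0.082683)(-0.139323)(638) + (0.996576)(545) = 591.01 m.
Horizontal magnitude = √(ΔE² + ΔN²) = √((-562.81)² + 591.01²) = 816.12 m.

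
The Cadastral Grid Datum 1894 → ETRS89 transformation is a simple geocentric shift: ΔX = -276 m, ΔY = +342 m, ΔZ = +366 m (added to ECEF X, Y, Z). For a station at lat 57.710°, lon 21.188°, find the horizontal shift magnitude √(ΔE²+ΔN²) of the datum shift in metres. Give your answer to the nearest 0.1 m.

520.1 m

The local east axis at (φ, λ) is (−sin λ, cos λ, 0), so ΔE = −sin(21.188°)·(-276) + cos(21.188°)·342 = 418.64 m.
The local north axis is (−sin φ cos λ, −sin φ sin λ, cos φ), giving ΔN = 217.546 − 104.493 + 195.519 = 308.57 m.
Horizontal magnitude = √(ΔE² + ΔN²) = √(418.64² + 308.57²) = 520.07 m.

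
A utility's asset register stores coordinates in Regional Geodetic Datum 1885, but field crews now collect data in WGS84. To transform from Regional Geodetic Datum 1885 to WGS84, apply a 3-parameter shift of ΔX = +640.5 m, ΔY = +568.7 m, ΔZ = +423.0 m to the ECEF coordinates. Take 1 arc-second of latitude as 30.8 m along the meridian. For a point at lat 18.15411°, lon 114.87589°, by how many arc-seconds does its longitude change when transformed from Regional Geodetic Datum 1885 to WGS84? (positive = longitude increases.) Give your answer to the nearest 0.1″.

sin φ = 0.311574, cos φ = 0.950222, sin λ = 0.907221, cos λ = -0.420654.
East component: ΔE = −sin λ·ΔX + cos λ·ΔY = −(0.907221)(640.5) + (-0.420654)(568.7) = -820.30 m.
1° of latitude spans 3600 × 30.80 = 110880 m; at latitude φ, 1° of longitude spans that × cos φ = 105360.6 m, so Δλ = -820.30 / 105360.6 × 3600 = -28.028″.

Δλ = -28.0″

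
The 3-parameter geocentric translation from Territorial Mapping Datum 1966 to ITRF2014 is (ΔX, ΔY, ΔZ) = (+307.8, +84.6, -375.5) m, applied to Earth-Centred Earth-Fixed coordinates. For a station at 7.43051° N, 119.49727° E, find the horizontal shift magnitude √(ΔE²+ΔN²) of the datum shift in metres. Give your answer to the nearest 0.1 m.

The local east axis at (φ, λ) is (−sin λ, cos λ, 0), so ΔE = −sin(119.49727°)·307.8 + cos(119.49727°)·84.6 = -309.56 m.
The local north axis is (−sin φ cos λ, −sin φ sin λ, cos φ), giving ΔN = 19.600 − 9.523 − 372.347 = -362.27 m.
Horizontal magnitude = √(ΔE² + ΔN²) = √((-309.56)² + (-362.27)²) = 476.51 m.

476.5 m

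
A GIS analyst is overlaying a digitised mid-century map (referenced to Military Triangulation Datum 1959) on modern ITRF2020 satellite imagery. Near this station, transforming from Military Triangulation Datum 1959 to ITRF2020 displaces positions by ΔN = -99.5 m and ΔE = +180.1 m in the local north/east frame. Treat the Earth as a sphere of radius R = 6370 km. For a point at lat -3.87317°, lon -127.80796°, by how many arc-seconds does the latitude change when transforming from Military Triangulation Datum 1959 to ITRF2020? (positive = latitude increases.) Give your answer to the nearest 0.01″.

On a sphere of radius R, 1 rad of latitude = R, so Δφ = ΔN / R = -99.5 / 6370000 = -1.5620e-05 rad = -3.222″.

Δφ = -3.22″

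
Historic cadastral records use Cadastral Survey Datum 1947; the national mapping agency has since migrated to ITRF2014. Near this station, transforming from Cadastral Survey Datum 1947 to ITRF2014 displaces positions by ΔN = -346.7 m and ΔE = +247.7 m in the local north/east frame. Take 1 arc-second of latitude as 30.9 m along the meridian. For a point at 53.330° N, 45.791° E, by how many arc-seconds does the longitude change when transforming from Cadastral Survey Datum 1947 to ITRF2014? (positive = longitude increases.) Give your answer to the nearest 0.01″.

At latitude 53.330°, cos φ = 0.597205.
1″ of longitude at this latitude = 30.90 × cos φ = 18.4536 m, so Δλ = 247.7 / 18.4536 = 13.423″.

Δλ = 13.42″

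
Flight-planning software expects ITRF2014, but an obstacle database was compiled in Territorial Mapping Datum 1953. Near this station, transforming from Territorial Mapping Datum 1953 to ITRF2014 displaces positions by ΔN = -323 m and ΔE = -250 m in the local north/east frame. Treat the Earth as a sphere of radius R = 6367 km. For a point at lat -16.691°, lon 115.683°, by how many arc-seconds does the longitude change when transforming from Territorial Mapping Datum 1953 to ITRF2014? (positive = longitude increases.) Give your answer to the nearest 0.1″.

At latitude -16.691°, cos φ = 0.957868.
One radian of longitude at latitude φ spans R cos φ, so Δλ = ΔE / (R cos φ) = -250.0 / (6367000 × 0.957868) = -4.0992e-05 rad = -8.455″.

Δλ = -8.5″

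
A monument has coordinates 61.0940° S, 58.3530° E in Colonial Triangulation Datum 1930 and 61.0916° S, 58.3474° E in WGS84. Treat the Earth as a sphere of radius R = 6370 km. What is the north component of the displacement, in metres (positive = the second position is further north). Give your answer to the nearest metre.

Δφ = -61.0916° − -61.0940° = +0.0024°; Δλ = 58.3474° − 58.3530° = -0.0056°.
1° along a meridian = πR/180 = 111177 m.
ΔN = Δφ × 111177 = 266.8 m; ΔE = Δλ × 111177 × cos(-61.0940°) = -0.0056 × 111177 × 0.483374 = -300.9 m.

ΔN = 267 m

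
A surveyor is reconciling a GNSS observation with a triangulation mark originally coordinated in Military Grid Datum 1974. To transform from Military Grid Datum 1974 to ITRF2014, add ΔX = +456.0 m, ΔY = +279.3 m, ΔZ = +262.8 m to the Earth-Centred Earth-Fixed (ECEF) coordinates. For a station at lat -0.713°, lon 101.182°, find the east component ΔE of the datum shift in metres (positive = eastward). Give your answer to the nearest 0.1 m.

The local east axis at (φ, λ) is (−sin λ, cos λ, 0), so ΔE = −sin(101.182°)·456.0 + cos(101.182°)·279.3 = -501.51 m.

ΔE = -501.5 m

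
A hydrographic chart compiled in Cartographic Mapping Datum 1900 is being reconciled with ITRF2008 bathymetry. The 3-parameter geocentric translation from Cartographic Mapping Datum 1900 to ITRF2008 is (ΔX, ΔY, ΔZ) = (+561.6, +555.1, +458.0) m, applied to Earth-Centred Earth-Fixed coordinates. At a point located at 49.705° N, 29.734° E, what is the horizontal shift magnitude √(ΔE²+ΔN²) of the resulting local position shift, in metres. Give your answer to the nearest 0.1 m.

At φ = 49.705°, λ = 29.734°: sin φ = 0.762725, cos φ = 0.646723, sin λ = 0.495974, cos λ = 0.868337.
ΔE = −sin λ·ΔX + cos λ·ΔY = −(0.495974)·(561.6) + (0.868337)·(555.1) = 203.48 m.
ΔN = −sin φ cos λ·ΔX − sin φ sin λ·ΔY + cos φ·ΔZ = −(0.762725)(0.868337)(561.6) − (0.762725)(0.495974)(555.1) + (0.646723)(458.0) = -285.74 m.
Horizontal magnitude = √(ΔE² + ΔN²) = √(203.48² + (-285.74)²) = 350.78 m.

350.8 m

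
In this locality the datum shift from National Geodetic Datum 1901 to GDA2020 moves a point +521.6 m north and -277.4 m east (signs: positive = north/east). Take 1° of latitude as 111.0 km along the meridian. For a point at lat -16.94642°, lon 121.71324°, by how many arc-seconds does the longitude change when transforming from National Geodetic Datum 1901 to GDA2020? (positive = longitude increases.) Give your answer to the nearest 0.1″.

At latitude -16.94642°, cos φ = 0.956578.
1° of longitude at this latitude = 111.0 × cos φ = 106.18 km, so Δλ = -277.4 / 106180.1 = -0.0026125° = -9.405″.

Δλ = -9.4″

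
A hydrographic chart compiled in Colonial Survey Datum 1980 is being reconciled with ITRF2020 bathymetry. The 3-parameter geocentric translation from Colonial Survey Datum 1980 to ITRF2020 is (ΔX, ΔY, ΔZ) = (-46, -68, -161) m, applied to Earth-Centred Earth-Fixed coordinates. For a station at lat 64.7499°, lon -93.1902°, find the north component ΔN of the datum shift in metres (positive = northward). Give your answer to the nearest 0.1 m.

The local north axis is (−sin φ cos λ, −sin φ sin λ, cos φ), giving ΔN = -2.315 − 61.408 − 68.678 = -132.40 m.

ΔN = -132.4 m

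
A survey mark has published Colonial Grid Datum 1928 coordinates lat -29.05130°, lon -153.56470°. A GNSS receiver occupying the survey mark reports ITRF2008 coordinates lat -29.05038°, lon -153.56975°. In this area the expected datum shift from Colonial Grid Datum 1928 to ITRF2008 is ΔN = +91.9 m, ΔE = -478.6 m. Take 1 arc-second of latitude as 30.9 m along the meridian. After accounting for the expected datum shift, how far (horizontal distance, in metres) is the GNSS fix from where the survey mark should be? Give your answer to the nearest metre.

16 m

Observed coordinate differences: Δφ = +0.00092°, Δλ = -0.00505°.
Converting to metres (1° lat = 111240 m, cos φ = 0.874185): observed ΔN = 102.3 m, observed ΔE = -491.1 m.
Subtracting the expected shift leaves a residual of 102.3 − (91.9) = 10.4 m north and -491.1 − (-478.6) = -12.5 m east.
Residual distance = √(10.4² + (-12.5)²) = 16.3 m.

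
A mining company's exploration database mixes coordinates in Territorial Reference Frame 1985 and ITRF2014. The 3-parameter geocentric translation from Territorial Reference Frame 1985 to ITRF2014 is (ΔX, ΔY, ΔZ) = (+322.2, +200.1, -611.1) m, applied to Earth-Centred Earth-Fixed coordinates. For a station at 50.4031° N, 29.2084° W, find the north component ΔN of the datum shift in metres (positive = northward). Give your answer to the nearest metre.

ΔN = -531 m

At φ = 50.4031°, λ = -29.2084°: sin φ = 0.770548, cos φ = 0.637382, sin λ = -0.487988, cos λ = 0.872851.
ΔN = −sin φ cos λ·ΔX − sin φ sin λ·ΔY + cos φ·ΔZ = −(0.770548)(0.872851)(322.2) − (0.770548)(-0.487988)(200.1) + (0.637382)(-611.1) = -530.97 m.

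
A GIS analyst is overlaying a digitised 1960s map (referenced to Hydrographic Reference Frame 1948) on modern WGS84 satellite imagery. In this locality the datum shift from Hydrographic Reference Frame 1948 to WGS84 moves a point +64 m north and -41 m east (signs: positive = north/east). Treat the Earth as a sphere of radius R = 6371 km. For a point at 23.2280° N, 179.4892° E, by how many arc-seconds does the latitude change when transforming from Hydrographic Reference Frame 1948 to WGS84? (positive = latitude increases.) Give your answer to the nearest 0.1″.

Δφ = 2.1″

On a sphere of radius R, 1 rad of latitude = R, so Δφ = ΔN / R = 64.0 / 6371000 = 1.0046e-05 rad = 2.072″.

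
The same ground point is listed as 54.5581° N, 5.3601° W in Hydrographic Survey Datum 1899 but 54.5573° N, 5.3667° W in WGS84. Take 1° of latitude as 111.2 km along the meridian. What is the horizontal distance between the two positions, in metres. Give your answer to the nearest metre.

Δφ = 54.5573° − 54.5581° = -0.0008°; Δλ = -5.3667° − -5.3601° = -0.0066°.
ΔN = Δφ × 111200 = -89.0 m; ΔE = Δλ × 111200 × cos(54.5581°) = -0.0066 × 111200 × 0.579877 = -425.6 m.
Distance = √(ΔE² + ΔN²) = √((-425.6)² + (-89.0)²) = 434.8 m.

435 m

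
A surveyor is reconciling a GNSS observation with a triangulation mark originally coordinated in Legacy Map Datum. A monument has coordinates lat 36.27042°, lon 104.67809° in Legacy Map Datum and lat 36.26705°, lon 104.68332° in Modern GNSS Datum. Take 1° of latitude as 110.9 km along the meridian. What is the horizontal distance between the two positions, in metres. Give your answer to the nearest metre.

599 m

Δφ = 36.26705° − 36.27042° = -0.00337°; Δλ = 104.68332° − 104.67809° = +0.00523°.
ΔN = Δφ × 110900 = -373.7 m; ΔE = Δλ × 110900 × cos(36.27042°) = +0.00523 × 110900 × 0.806234 = 467.6 m.
Distance = √(ΔE² + ΔN²) = √(467.6² + (-373.7)²) = 598.6 m.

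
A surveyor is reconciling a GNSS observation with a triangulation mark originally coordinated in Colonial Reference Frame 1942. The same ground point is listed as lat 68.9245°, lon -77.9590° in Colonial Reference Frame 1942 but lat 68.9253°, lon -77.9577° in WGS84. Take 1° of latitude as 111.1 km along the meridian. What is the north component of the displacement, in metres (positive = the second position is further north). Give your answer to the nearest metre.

ΔN = 89 m

Δφ = 68.9253° − 68.9245° = +0.0008°; Δλ = -77.9577° − -77.9590° = +0.0013°.
ΔN = Δφ × 111100 = 88.9 m; ΔE = Δλ × 111100 × cos(68.9245°) = +0.0013 × 111100 × 0.359598 = 51.9 m.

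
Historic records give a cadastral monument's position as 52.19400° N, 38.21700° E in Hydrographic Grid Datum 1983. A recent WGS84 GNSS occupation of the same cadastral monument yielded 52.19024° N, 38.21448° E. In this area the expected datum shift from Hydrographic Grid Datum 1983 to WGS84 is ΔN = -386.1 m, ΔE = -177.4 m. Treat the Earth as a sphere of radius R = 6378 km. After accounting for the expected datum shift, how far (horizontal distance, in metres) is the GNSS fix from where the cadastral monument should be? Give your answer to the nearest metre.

33 m

Observed coordinate differences: Δφ = -0.00376°, Δλ = -0.00252°.
Converting to metres (1° lat = 111317 m, cos φ = 0.612990): observed ΔN = -418.6 m, observed ΔE = -172.0 m.
Subtracting the expected shift leaves a residual of -418.6 − (-386.1) = -32.5 m north and -172.0 − (-177.4) = 5.4 m east.
Residual distance = √((-32.5)² + 5.4²) = 32.9 m.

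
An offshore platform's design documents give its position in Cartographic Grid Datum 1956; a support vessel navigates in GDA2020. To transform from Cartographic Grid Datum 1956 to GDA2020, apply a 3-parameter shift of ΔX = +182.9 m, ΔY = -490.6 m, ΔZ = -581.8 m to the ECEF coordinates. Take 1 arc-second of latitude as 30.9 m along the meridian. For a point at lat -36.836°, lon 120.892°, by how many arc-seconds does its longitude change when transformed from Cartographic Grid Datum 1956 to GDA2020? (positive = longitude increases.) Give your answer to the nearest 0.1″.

Δλ = 3.8″

sin φ = -0.599527, cos φ = 0.800355, sin λ = 0.858137, cos λ = -0.513421.
East component: ΔE = −sin λ·ΔX + cos λ·ΔY = −(0.858137)(182.9) + (-0.513421)(-490.6) = 94.93 m.
1° of latitude spans 3600 × 30.90 = 111240 m; at latitude φ, 1° of longitude spans that × cos φ = 89031.5 m, so Δλ = 94.93 / 89031.5 × 3600 = 3.839″.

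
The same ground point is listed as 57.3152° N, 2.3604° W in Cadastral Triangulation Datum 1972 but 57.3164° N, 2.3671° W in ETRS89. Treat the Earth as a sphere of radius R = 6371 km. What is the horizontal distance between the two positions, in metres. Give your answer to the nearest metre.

Δφ = 57.3164° − 57.3152° = +0.0012°; Δλ = -2.3671° − -2.3604° = -0.0067°.
1° along a meridian = πR/180 = 111195 m.
ΔN = Δφ × 111195 = 133.4 m; ΔE = Δλ × 111195 × cos(57.3152°) = -0.0067 × 111195 × 0.540017 = -402.3 m.
Distance = √(ΔE² + ΔN²) = √((-402.3)² + 133.4²) = 423.9 m.

424 m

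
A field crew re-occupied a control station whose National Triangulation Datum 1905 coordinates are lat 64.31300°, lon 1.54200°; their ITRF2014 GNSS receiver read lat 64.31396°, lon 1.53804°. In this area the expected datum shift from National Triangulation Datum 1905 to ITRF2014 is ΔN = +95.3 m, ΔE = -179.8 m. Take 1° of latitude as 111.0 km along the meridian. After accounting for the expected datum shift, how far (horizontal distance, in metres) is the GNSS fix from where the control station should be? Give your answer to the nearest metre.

Observed coordinate differences: Δφ = +0.00096°, Δλ = -0.00396°.
Converting to metres (1° lat = 111000 m, cos φ = 0.433455): observed ΔN = 106.6 m, observed ΔE = -190.5 m.
Subtracting the expected shift leaves a residual of 106.6 − (95.3) = 11.3 m north and -190.5 − (-179.8) = -10.7 m east.
Residual distance = √(11.3² + (-10.7)²) = 15.6 m.

16 m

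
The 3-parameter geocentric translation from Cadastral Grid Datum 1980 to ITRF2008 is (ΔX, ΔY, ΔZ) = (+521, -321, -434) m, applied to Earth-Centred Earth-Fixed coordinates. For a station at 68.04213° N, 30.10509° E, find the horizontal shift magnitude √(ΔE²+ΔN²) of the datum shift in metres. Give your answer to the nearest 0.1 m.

690.1 m

At φ = 68.04213°, λ = 30.10509°: sin φ = 0.927459, cos φ = 0.373925, sin λ = 0.501588, cos λ = 0.865107.
ΔE = −sin λ·ΔX + cos λ·ΔY = −(0.501588)·(521) + (0.865107)·(-321) = -539.03 m.
ΔN = −sin φ cos λ·ΔX − sin φ sin λ·ΔY + cos φ·ΔZ = −(0.927459)(0.865107)(521) − (0.927459)(0.501588)(-321) + (0.373925)(-434) = -430.98 m.
Horizontal magnitude = √(ΔE² + ΔN²) = √((-539.03)² + (-430.98)²) = 690.14 m.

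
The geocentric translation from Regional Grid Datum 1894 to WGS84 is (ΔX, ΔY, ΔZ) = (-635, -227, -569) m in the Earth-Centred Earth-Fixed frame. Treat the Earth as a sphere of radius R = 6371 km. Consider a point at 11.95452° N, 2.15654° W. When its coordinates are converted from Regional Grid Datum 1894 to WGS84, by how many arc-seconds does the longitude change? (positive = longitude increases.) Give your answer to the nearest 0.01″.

Δλ = -8.30″

sin φ = 0.207135, cos φ = 0.978312, sin λ = -0.037630, cos λ = 0.999292.
East component: ΔE = −sin λ·ΔX + cos λ·ΔY = −(-0.037630)(-635) + (0.999292)(-227) = -250.73 m.
1° of latitude spans πR/180 = 111195 m; at latitude φ, 1° of longitude spans that × cos φ = 108783.4 m, so Δλ = -250.73 / 108783.4 × 3600 = -8.298″.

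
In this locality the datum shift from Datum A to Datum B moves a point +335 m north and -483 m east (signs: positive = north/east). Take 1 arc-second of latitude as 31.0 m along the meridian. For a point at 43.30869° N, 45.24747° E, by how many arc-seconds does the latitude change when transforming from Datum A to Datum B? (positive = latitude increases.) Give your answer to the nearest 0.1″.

Δφ = 10.8″

1″ of latitude = 31.00 m, so Δφ = 335.0 / 31.00 = 10.806″.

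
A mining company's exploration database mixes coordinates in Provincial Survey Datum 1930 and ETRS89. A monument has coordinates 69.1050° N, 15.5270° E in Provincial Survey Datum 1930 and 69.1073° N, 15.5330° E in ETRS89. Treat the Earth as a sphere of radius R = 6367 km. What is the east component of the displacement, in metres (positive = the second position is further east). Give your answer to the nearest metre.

ΔE = 238 m

Δφ = 69.1073° − 69.1050° = +0.0023°; Δλ = 15.5330° − 15.5270° = +0.0060°.
1° along a meridian = πR/180 = 111125 m.
ΔN = Δφ × 111125 = 255.6 m; ΔE = Δλ × 111125 × cos(69.1050°) = +0.0060 × 111125 × 0.356656 = 237.8 m.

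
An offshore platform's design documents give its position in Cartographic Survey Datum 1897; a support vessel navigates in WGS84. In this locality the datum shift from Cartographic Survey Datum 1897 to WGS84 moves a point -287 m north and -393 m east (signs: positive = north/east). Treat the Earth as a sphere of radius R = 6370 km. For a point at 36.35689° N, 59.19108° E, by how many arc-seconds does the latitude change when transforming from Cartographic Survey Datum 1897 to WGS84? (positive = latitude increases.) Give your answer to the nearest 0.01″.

On a sphere of radius R, 1 rad of latitude = R, so Δφ = ΔN / R = -287.0 / 6370000 = -4.5055e-05 rad = -9.293″.

Δφ = -9.29″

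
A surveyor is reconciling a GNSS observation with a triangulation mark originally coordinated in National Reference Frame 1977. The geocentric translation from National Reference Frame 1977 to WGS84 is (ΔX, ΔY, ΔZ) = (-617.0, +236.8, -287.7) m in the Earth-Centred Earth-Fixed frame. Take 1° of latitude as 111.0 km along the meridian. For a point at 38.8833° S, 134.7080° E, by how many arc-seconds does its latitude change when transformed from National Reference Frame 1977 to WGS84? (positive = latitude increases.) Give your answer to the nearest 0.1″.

Δφ = 5.0″

sin φ = -0.627736, cos φ = 0.778426, sin λ = 0.710701, cos λ = -0.703494.
North component: ΔN = −sin φ cos λ·ΔX − sin φ sin λ·ΔY + cos φ·ΔZ = −(-0.627736)(-0.703494)(-617.0) − (-0.627736)(0.710701)(236.8) + (0.778426)(-287.7) = 154.16 m.
1° of latitude spans 111000 m, so Δφ = 154.16 / 111000 × 3600 = 5.000″.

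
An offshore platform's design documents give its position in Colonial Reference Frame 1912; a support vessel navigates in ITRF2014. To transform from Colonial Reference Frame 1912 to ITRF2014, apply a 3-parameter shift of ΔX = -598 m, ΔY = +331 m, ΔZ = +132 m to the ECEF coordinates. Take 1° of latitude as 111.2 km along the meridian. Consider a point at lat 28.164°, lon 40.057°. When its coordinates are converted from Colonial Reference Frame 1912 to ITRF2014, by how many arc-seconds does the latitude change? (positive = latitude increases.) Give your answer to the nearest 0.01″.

Δφ = 7.51″

sin φ = 0.471997, cos φ = 0.881600, sin λ = 0.643549, cos λ = 0.765405.
North component: ΔN = −sin φ cos λ·ΔX − sin φ sin λ·ΔY + cos φ·ΔZ = −(0.471997)(0.765405)(-598) − (0.471997)(0.643549)(331) + (0.881600)(132) = 231.87 m.
1° of latitude spans 111200 m, so Δφ = 231.87 / 111200 × 3600 = 7.507″.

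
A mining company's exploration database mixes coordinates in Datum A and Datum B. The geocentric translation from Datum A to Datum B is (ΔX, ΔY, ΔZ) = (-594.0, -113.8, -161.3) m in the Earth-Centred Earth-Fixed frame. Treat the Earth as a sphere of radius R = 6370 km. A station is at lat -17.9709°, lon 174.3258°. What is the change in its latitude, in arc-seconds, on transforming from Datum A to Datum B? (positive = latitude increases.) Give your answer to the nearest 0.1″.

sin φ = -0.308534, cos φ = 0.951213, sin λ = 0.098872, cos λ = -0.995100.
North component: ΔN = −sin φ cos λ·ΔX − sin φ sin λ·ΔY + cos φ·ΔZ = −(-0.308534)(-0.995100)(-594.0) − (-0.308534)(0.098872)(-113.8) + (0.951213)(-161.3) = 25.47 m.
1° of latitude spans πR/180 = 111177 m, so Δφ = 25.47 / 111177 × 3600 = 0.825″.

Δφ = 0.8″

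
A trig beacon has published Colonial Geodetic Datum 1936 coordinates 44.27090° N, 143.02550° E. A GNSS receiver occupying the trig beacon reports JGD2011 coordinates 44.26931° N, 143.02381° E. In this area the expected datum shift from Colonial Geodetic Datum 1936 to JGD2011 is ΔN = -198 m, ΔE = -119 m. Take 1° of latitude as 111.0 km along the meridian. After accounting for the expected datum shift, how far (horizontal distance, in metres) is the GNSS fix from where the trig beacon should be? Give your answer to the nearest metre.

Observed coordinate differences: Δφ = -0.00159°, Δλ = -0.00169°.
Converting to metres (1° lat = 111000 m, cos φ = 0.716047): observed ΔN = -176.5 m, observed ΔE = -134.3 m.
Subtracting the expected shift leaves a residual of -176.5 − (-198) = 21.5 m north and -134.3 − (-119) = -15.3 m east.
Residual distance = √(21.5² + (-15.3)²) = 26.4 m.

26 m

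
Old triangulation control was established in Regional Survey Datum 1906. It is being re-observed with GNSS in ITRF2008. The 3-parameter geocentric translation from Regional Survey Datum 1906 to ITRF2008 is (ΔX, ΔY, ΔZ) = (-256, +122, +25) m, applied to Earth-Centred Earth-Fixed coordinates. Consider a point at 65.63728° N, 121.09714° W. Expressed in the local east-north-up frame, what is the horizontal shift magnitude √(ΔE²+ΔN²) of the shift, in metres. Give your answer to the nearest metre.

At φ = 65.63728°, λ = -121.09714°: sin φ = 0.910952, cos φ = 0.412512, sin λ = -0.856293, cos λ = -0.516491.
ΔE = −sin λ·ΔX + cos λ·ΔY = −(-0.856293)·(-256) + (-0.516491)·(122) = -282.22 m.
ΔN = −sin φ cos λ·ΔX − sin φ sin λ·ΔY + cos φ·ΔZ = −(0.910952)(-0.516491)(-256) − (0.910952)(-0.856293)(122) + (0.412512)(25) = -14.97 m.
Horizontal magnitude = √(ΔE² + ΔN²) = √((-282.22)² + (-14.97)²) = 282.62 m.

283 m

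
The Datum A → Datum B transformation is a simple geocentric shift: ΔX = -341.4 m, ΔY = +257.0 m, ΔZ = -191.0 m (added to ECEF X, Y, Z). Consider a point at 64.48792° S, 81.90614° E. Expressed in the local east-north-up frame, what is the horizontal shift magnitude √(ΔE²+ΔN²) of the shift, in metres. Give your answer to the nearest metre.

388 m

The local east axis at (φ, λ) is (−sin λ, cos λ, 0), so ΔE = −sin(81.90614°)·(-341.4) + cos(81.90614°)·257.0 = 374.18 m.
The local north axis is (−sin φ cos λ, −sin φ sin λ, cos φ), giving ΔN = -43.381 + 229.631 − 82.264 = 103.99 m.
Horizontal magnitude = √(ΔE² + ΔN²) = √(374.18² + 103.99²) = 388.36 m.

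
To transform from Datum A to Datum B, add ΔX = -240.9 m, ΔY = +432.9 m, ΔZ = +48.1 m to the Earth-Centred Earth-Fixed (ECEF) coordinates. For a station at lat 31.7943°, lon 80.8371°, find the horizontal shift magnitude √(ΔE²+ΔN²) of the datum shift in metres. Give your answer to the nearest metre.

At φ = 31.7943°, λ = 80.8371°: sin φ = 0.526871, cos φ = 0.849945, sin λ = 0.987240, cos λ = 0.159242.
ΔE = −sin λ·ΔX + cos λ·ΔY = −(0.987240)·(-240.9) + (0.159242)·(432.9) = 306.76 m.
ΔN = −sin φ cos λ·ΔX − sin φ sin λ·ΔY + cos φ·ΔZ = −(0.526871)(0.159242)(-240.9) − (0.526871)(0.987240)(432.9) + (0.849945)(48.1) = -164.08 m.
Horizontal magnitude = √(ΔE² + ΔN²) = √(306.76² + (-164.08)²) = 347.89 m.

348 m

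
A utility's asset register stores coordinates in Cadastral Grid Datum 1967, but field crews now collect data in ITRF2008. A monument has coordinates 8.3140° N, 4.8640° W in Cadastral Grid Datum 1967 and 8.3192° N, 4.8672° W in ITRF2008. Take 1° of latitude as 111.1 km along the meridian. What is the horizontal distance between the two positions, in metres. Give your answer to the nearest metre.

Δφ = 8.3192° − 8.3140° = +0.0052°; Δλ = -4.8672° − -4.8640° = -0.0032°.
ΔN = Δφ × 111100 = 577.7 m; ΔE = Δλ × 111100 × cos(8.3140°) = -0.0032 × 111100 × 0.989490 = -351.8 m.
Distance = √(ΔE² + ΔN²) = √((-351.8)² + 577.7²) = 676.4 m.

676 m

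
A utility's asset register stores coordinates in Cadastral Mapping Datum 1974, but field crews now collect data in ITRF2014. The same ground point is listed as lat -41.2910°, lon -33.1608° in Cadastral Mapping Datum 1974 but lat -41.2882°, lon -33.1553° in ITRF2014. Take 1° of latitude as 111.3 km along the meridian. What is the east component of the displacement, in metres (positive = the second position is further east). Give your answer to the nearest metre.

Δφ = -41.2882° − -41.2910° = +0.0028°; Δλ = -33.1553° − -33.1608° = +0.0055°.
ΔN = Δφ × 111300 = 311.6 m; ΔE = Δλ × 111300 × cos(-41.2910°) = +0.0055 × 111300 × 0.751368 = 459.9 m.

ΔE = 460 m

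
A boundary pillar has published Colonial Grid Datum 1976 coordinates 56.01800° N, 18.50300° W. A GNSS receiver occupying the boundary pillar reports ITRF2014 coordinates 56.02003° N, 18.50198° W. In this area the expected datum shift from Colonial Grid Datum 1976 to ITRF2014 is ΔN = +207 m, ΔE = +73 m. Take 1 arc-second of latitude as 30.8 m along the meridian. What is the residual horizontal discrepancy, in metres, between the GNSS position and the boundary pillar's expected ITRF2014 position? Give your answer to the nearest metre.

Observed coordinate differences: Δφ = +0.00203°, Δλ = +0.00102°.
Converting to metres (1° lat = 110880 m, cos φ = 0.558932): observed ΔN = 225.1 m, observed ΔE = 63.2 m.
Subtracting the expected shift leaves a residual of 225.1 − (207) = 18.1 m north and 63.2 − (73) = -9.8 m east.
Residual distance = √(18.1² + (-9.8)²) = 20.6 m.

21 m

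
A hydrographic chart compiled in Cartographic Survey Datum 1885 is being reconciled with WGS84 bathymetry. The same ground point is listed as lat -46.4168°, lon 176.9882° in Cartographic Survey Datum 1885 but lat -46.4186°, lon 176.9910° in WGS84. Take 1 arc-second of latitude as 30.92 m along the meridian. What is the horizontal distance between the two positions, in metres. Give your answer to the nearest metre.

Δφ = -46.4186° − -46.4168° = -0.0018°; Δλ = 176.9910° − 176.9882° = +0.0028°.
1° of latitude = 3600 × 30.92 = 111312 m.
ΔN = Δφ × 111312 = -200.4 m; ΔE = Δλ × 111312 × cos(-46.4168°) = +0.0028 × 111312 × 0.689407 = 214.9 m.
Distance = √(ΔE² + ΔN²) = √(214.9² + (-200.4)²) = 293.8 m.

294 m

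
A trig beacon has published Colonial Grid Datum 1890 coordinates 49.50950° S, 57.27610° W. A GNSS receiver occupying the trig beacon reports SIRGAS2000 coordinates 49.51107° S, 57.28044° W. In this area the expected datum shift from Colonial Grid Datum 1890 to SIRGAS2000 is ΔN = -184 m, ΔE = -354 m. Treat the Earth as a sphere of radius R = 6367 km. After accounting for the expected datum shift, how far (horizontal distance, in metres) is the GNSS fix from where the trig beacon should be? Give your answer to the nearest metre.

42 m

Observed coordinate differences: Δφ = -0.00157°, Δλ = -0.00434°.
Converting to metres (1° lat = 111125 m, cos φ = 0.649322): observed ΔN = -174.5 m, observed ΔE = -313.2 m.
Subtracting the expected shift leaves a residual of -174.5 − (-184) = 9.5 m north and -313.2 − (-354) = 40.8 m east.
Residual distance = √(9.5² + 40.8²) = 41.9 m.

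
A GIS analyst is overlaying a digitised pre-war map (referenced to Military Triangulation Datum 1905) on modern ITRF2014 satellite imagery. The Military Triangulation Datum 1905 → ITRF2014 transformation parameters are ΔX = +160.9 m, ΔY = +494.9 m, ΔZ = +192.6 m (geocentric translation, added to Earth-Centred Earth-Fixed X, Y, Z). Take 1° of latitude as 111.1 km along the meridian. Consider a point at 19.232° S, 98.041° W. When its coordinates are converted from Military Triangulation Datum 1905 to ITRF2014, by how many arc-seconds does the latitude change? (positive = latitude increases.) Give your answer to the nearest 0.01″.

sin φ = -0.329394, cos φ = 0.944193, sin λ = -0.990168, cos λ = -0.139882.
North component: ΔN = −sin φ cos λ·ΔX − sin φ sin λ·ΔY + cos φ·ΔZ = −(-0.329394)(-0.139882)(160.9) − (-0.329394)(-0.990168)(494.9) + (0.944193)(192.6) = 13.02 m.
1° of latitude spans 111100 m, so Δφ = 13.02 / 111100 × 3600 = 0.422″.

Δφ = 0.42″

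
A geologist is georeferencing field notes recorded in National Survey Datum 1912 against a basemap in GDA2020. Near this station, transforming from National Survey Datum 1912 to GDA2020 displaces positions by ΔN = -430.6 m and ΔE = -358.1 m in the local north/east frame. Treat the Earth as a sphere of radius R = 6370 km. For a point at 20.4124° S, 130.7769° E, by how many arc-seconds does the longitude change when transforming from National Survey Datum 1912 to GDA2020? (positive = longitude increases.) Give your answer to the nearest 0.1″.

Δλ = -12.4″

At latitude -20.4124°, cos φ = 0.937207.
One radian of longitude at latitude φ spans R cos φ, so Δλ = ΔE / (R cos φ) = -358.1 / (6370000 × 0.937207) = -5.9983e-05 rad = -12.372″.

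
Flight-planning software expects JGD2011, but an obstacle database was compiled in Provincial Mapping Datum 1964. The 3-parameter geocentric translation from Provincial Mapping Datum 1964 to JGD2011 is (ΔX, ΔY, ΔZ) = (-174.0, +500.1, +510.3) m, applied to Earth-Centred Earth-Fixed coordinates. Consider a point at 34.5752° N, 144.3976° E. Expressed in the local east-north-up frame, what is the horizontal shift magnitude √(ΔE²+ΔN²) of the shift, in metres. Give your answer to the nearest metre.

The local east axis at (φ, λ) is (−sin λ, cos λ, 0), so ΔE = −sin(144.3976°)·(-174.0) + cos(144.3976°)·500.1 = -305.32 m.
The local north axis is (−sin φ cos λ, −sin φ sin λ, cos φ), giving ΔN = -80.285 − 165.216 + 420.172 = 174.67 m.
Horizontal magnitude = √(ΔE² + ΔN²) = √((-305.32)² + 174.67²) = 351.76 m.

352 m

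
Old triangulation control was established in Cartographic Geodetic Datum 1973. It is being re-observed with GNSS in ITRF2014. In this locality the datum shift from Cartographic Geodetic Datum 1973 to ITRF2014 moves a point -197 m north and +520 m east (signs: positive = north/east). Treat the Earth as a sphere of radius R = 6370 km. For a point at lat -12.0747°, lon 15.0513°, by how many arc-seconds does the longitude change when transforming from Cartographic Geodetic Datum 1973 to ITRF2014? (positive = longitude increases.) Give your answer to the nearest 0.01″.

Δλ = 17.22″

At latitude -12.0747°, cos φ = 0.977876.
One radian of longitude at latitude φ spans R cos φ, so Δλ = ΔE / (R cos φ) = 520.0 / (6370000 × 0.977876) = 8.3480e-05 rad = 17.219″.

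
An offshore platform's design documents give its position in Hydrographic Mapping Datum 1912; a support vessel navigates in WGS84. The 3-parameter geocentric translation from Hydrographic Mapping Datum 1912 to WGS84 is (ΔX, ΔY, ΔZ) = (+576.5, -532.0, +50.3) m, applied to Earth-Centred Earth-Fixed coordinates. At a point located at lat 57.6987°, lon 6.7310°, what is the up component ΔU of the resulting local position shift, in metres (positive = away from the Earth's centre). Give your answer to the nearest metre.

The local up (radial) axis is (cos φ cos λ, cos φ sin λ, sin φ), giving ΔU = 305.942 − 33.321 + 42.516 = 315.14 m.

ΔU = 315 m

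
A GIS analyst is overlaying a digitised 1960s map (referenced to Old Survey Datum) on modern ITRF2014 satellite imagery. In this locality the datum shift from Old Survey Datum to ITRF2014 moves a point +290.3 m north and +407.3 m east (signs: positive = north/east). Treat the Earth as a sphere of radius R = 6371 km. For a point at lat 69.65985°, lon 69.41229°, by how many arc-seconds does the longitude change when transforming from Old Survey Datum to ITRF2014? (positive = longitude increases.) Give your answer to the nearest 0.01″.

Δλ = 37.94″

At latitude 69.65985°, cos φ = 0.347593.
One radian of longitude at latitude φ spans R cos φ, so Δλ = ΔE / (R cos φ) = 407.3 / (6371000 × 0.347593) = 1.8392e-04 rad = 37.937″.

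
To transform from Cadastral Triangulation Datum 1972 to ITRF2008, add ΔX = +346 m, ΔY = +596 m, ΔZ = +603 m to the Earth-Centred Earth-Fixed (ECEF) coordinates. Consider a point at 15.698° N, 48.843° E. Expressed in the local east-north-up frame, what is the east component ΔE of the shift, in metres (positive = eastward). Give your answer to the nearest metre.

ΔE = 132 m

The local east axis at (φ, λ) is (−sin λ, cos λ, 0), so ΔE = −sin(48.843°)·346 + cos(48.843°)·596 = 131.74 m.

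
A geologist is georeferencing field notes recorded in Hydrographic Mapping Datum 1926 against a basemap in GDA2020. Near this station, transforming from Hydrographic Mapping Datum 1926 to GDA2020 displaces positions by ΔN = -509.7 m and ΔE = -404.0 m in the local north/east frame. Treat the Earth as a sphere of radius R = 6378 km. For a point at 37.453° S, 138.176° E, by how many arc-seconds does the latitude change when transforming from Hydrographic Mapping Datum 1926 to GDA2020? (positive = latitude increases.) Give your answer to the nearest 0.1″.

Δφ = -16.5″

On a sphere of radius R, 1 rad of latitude = R, so Δφ = ΔN / R = -509.7 / 6378000 = -7.9915e-05 rad = -16.484″.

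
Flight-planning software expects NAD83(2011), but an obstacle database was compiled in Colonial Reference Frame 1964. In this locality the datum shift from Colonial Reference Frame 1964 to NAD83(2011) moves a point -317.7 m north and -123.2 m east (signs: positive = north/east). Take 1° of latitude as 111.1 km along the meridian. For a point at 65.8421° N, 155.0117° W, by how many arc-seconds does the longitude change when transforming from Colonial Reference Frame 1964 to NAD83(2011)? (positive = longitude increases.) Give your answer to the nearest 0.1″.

Δλ = -9.8″

At latitude 65.8421°, cos φ = 0.409253.
1° of longitude at this latitude = 111.1 × cos φ = 45.47 km, so Δλ = -123.2 / 45468.0 = -0.0027096° = -9.755″.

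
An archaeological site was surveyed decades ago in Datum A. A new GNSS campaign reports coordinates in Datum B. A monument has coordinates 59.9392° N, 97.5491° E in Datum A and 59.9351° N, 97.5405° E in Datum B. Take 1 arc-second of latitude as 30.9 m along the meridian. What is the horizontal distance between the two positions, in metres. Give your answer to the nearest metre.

Δφ = 59.9351° − 59.9392° = -0.0041°; Δλ = 97.5405° − 97.5491° = -0.0086°.
1° of latitude = 3600 × 30.90 = 111240 m.
ΔN = Δφ × 111240 = -456.1 m; ΔE = Δλ × 111240 × cos(59.9392°) = -0.0086 × 111240 × 0.500919 = -479.2 m.
Distance = √(ΔE² + ΔN²) = √((-479.2)² + (-456.1)²) = 661.6 m.

662 m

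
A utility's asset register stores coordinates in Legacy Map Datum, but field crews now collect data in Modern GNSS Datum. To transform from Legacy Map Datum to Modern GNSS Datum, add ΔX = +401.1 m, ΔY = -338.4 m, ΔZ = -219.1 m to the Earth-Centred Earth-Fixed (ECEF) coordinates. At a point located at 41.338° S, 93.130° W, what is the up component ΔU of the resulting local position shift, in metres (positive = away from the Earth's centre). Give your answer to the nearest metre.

ΔU = 382 m

The local up (radial) axis is (cos φ cos λ, cos φ sin λ, sin φ), giving ΔU = -16.444 + 253.701 + 144.716 = 381.97 m.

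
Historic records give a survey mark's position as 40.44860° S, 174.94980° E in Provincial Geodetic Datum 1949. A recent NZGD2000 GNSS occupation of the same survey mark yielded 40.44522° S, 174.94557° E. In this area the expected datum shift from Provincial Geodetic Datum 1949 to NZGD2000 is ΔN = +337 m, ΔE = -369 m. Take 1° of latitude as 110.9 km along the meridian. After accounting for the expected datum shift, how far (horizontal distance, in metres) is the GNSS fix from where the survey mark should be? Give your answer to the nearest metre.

40 m

Observed coordinate differences: Δφ = +0.00338°, Δλ = -0.00423°.
Converting to metres (1° lat = 110900 m, cos φ = 0.760988): observed ΔN = 374.8 m, observed ΔE = -357.0 m.
Subtracting the expected shift leaves a residual of 374.8 − (337) = 37.8 m north and -357.0 − (-369) = 12.0 m east.
Residual distance = √(37.8² + 12.0²) = 39.7 m.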